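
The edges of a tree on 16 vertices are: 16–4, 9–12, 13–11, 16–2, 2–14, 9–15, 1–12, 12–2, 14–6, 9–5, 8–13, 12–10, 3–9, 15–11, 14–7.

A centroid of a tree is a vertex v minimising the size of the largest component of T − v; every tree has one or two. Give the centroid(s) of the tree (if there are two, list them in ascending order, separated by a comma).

12

Delete 12: the remaining components have sizes 7, 6, 1, 1. Max 7 ≤ 8, so 12 is a centroid.
No neighbour of 12 does as well, so 12 is the unique centroid.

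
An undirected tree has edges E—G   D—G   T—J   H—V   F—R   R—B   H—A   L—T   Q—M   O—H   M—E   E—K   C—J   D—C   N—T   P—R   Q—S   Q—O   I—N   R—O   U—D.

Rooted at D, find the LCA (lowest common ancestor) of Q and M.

M

Ancestors of Q (toward the root): Q, M, E, G, D.
Ancestors of M: M, E, G, D.
The deepest node appearing in both lists is M.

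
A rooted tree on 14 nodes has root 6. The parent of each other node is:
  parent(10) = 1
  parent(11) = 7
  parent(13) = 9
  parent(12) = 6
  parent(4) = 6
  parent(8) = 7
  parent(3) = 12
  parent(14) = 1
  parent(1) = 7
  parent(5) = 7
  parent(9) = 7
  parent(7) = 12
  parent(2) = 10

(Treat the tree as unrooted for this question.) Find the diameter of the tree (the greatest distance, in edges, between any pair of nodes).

A longest path is 4 - 6 - 12 - 7 - 1 - 10 - 2, with 6 edges.

6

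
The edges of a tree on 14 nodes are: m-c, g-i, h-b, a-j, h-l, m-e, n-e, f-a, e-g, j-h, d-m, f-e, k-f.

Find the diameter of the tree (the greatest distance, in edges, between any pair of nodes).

Starting from b, a farthest node is i at distance 7.
One longest path: b – h – j – a – f – e – g – i.
So the diameter is 7.

7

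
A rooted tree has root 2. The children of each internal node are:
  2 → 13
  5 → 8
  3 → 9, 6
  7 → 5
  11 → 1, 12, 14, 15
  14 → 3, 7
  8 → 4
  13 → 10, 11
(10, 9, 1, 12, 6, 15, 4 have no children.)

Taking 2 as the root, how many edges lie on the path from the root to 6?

5

2–13–11–14–3–6 — 5 edges.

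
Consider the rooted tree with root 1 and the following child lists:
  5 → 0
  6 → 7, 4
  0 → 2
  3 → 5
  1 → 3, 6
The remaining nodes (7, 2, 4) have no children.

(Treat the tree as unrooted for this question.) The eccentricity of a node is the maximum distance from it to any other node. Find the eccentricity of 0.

Distances from 0 peak at 5, attained at 7 (4 also at distance 5).
0 – 5 – 3 – 1 – 6 – 7

5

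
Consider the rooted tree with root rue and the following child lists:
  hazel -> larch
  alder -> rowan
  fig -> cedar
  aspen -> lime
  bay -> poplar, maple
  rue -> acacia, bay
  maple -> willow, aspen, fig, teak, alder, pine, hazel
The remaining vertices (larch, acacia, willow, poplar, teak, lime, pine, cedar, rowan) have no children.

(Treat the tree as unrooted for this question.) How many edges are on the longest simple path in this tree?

5

BFS from acacia reaches lime last, at distance 5; BFS from lime confirms no node is farther.
Path: acacia – rue – bay – maple – aspen – lime.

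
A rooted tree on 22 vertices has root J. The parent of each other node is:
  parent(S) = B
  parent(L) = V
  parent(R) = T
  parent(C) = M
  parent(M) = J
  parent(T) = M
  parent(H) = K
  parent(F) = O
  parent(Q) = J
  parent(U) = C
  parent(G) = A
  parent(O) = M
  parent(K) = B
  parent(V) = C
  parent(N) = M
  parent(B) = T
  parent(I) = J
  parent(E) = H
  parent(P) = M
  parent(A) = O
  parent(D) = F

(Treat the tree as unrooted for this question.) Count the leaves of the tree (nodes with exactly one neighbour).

Degree-1 nodes: D, E, G, I, L, N, P, Q, R, S, U — 11 of them.

11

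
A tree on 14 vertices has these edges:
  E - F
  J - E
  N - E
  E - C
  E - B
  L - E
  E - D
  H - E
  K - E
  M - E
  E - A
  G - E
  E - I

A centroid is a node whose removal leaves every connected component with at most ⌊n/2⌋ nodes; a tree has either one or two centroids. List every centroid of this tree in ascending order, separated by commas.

E

If E is removed the pieces have sizes 1, 1, 1, 1, 1, 1, 1, 1, 1, 1, 1, 1, 1, all ≤ ⌊14/2⌋ = 7.
No neighbour of E does as well, so E is the unique centroid.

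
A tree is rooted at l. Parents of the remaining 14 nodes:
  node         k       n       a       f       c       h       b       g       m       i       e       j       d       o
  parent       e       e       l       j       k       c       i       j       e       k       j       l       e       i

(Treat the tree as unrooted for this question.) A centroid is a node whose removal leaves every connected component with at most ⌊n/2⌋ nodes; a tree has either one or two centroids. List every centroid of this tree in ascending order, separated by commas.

e

Delete e: the remaining components have sizes 6, 5, 1, 1, 1. Max 6 ≤ 7, so e is a centroid.
Every other node leaves some component of size > 7, so the centroid is unique.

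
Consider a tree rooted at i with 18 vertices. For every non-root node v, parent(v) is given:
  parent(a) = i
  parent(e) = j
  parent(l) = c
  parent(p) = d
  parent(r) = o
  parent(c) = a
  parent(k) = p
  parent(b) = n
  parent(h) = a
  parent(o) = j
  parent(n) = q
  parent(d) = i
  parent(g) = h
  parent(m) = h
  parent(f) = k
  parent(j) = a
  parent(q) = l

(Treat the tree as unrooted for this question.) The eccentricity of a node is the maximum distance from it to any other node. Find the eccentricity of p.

8

The node farthest from p is b, via p-d-i-a-c-l-q-n-b — 8 edges.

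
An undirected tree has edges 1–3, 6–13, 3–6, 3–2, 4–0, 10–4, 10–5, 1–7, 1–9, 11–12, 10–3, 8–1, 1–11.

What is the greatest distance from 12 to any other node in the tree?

6

A farthest node from 12 is 0.
The path 12-11-1-3-10-4-0 has 6 edges.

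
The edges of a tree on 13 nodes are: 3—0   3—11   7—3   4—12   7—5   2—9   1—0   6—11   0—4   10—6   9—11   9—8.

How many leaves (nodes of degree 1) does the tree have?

6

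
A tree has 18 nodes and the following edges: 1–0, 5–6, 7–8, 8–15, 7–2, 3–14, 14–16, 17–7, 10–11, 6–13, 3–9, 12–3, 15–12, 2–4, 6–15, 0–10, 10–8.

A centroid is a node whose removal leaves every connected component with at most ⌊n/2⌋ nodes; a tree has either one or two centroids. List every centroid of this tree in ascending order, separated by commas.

If 8 is removed the pieces have sizes 9, 4, 4, all ≤ ⌊18/2⌋ = 9.
Its neighbour 15 also leaves a largest component of size 9, so both are centroids.

8, 15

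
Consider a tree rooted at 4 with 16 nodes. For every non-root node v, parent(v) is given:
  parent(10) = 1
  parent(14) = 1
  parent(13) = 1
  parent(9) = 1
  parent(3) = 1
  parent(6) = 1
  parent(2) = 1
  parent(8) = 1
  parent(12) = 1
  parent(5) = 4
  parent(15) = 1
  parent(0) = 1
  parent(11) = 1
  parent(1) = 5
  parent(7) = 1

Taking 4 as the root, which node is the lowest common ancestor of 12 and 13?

1

12's ancestor chain is 12, 1, 5, 4 and 13's is 13, 1, 5, 4; they first meet at 1.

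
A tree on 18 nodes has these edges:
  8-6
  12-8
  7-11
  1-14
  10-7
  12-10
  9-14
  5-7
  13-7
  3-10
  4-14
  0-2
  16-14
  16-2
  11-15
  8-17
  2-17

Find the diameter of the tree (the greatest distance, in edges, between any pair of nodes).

10

A longest path is 9–14–16–2–17–8–12–10–7–11–15, with 10 edges.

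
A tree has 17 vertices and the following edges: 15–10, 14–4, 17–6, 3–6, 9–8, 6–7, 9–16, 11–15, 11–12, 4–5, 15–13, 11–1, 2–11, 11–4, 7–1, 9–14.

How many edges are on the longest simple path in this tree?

8

A longest path is 16 – 9 – 14 – 4 – 11 – 1 – 7 – 6 – 17, with 8 edges.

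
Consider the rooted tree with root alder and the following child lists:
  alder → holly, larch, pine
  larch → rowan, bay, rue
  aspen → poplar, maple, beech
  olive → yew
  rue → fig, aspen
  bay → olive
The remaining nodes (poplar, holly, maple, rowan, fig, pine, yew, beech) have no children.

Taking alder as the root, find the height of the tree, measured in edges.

The longest root-to-leaf path is alder-larch-rue-aspen-poplar (4 edges).

4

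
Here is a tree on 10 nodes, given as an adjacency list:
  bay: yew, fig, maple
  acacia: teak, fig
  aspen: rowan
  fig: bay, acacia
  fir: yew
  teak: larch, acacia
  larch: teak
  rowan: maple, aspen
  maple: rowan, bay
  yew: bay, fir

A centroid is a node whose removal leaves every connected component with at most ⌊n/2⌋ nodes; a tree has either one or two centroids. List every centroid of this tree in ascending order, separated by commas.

Removing bay splits the tree into components of sizes 4, 3, 2; the largest is 4 ≤ ⌊10/2⌋ = 5.
No neighbour of bay does as well, so bay is the unique centroid.

bay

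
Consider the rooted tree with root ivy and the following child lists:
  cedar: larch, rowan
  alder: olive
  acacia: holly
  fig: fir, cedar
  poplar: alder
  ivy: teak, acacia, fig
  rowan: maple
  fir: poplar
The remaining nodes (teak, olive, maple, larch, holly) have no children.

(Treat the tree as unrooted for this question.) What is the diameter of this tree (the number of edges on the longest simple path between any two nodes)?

7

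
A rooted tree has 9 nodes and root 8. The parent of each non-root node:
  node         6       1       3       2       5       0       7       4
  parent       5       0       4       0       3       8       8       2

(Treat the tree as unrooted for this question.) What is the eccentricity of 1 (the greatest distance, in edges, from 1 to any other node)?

The node farthest from 1 is 6, via 1-0-2-4-3-5-6 — 6 edges.

6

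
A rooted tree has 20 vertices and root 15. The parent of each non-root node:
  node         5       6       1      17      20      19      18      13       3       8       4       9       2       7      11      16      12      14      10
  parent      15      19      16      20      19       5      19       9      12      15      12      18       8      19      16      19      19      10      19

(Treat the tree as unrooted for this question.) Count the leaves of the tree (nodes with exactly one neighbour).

The leaves are 1, 2, 3, 4, 6, 7, 11, 13, 14, 17.
That is 10 leaves.

10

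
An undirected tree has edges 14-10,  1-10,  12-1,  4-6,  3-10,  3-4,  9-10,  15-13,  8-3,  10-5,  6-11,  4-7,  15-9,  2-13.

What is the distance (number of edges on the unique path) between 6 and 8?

3

6–4–3–8: 3 edges.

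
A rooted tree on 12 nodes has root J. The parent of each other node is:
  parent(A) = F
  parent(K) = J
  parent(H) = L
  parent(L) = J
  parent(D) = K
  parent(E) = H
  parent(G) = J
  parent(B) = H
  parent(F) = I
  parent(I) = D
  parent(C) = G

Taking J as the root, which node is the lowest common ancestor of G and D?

Ancestors of G (toward the root): G, J.
Ancestors of D: D, K, J.
The deepest node appearing in both lists is J.

J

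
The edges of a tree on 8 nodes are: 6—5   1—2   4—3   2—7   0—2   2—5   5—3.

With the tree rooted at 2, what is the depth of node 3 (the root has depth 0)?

2

Climbing from 3 to the root: 3 – 5 – 2. That's 2 steps.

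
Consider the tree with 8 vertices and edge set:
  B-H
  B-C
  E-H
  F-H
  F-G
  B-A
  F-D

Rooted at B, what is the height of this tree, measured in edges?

3

A deepest node is G, reached by B – H – F – G.
That path has 3 edges, so the height is 3.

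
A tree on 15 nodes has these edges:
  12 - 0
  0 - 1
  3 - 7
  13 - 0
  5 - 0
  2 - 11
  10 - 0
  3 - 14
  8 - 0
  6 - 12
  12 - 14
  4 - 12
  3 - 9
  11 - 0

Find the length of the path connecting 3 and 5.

Walking from 3: 3–14–12–0–5. Length 4.

4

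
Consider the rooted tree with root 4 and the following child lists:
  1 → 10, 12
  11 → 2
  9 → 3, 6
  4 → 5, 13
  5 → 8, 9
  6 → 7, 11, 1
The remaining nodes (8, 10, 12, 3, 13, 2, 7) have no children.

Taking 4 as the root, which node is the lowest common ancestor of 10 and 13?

4

Ancestors of 10 (toward the root): 10, 1, 6, 9, 5, 4.
Ancestors of 13: 13, 4.
The deepest node appearing in both lists is 4.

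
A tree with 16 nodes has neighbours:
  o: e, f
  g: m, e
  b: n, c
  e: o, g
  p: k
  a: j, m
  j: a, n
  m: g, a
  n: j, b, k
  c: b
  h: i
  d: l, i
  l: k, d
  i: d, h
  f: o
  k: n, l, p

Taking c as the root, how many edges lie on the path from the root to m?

c–b–n–j–a–m — 5 edges.

5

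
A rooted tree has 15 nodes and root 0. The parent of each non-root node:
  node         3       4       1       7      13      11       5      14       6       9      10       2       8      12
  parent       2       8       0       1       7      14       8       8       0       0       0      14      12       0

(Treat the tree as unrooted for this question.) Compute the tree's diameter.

Starting from 3, a farthest node is 13 at distance 8.
One longest path: 3 - 2 - 14 - 8 - 12 - 0 - 1 - 7 - 13.
So the diameter is 8.

8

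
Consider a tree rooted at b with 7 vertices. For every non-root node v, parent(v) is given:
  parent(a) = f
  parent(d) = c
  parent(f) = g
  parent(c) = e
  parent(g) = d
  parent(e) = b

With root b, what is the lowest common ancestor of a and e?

e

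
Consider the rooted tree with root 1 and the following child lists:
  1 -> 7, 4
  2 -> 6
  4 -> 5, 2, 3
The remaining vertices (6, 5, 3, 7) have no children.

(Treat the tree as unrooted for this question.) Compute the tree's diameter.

BFS from 7 reaches 6 last, at distance 4; BFS from 6 confirms no node is farther.
Path: 7 – 1 – 4 – 2 – 6.

4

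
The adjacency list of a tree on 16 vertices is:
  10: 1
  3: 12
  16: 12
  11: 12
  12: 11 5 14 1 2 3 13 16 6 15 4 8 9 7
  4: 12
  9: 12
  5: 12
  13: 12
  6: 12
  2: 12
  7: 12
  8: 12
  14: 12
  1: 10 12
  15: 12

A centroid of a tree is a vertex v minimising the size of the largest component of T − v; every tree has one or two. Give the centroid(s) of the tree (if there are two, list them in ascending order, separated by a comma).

Removing 12 splits the tree into components of sizes 2, 1, 1, 1, 1, 1, 1, 1, 1, 1, 1, 1, 1, 1; the largest is 2 ≤ ⌊16/2⌋ = 8.
No neighbour of 12 does as well, so 12 is the unique centroid.

12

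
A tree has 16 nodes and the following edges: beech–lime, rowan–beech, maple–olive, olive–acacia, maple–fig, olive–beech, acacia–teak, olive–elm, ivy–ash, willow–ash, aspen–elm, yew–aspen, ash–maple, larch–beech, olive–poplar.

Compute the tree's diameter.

6

BFS from willow reaches yew last, at distance 6; BFS from yew confirms no node is farther.
Path: willow – ash – maple – olive – elm – aspen – yew.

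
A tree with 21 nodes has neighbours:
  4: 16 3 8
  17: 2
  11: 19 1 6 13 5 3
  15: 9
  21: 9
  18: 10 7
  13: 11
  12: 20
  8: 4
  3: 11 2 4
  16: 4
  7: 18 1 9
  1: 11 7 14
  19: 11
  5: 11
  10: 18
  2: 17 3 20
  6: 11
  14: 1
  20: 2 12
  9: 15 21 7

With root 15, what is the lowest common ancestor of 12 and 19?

11

Ancestors of 12 (toward the root): 12, 20, 2, 3, 11, 1, 7, 9, 15.
Ancestors of 19: 19, 11, 1, 7, 9, 15.
The deepest node appearing in both lists is 11.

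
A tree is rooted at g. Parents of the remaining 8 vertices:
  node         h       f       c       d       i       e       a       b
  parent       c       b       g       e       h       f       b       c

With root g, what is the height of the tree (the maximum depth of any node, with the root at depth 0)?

d sits deepest: g–c–b–f–e–d — 5 edges from the root.

5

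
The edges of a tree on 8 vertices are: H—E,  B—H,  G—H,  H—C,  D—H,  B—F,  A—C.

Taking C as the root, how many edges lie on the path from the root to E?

Path from C to E: C–H–E, which has 2 edges.

2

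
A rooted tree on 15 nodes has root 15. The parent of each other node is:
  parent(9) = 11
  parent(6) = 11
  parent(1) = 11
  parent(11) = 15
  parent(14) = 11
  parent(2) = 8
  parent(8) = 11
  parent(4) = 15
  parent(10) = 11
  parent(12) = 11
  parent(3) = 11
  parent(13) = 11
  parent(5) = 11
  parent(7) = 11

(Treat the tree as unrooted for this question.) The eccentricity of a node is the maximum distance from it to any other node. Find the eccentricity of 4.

4

A farthest node from 4 is 2.
The path 4 – 15 – 11 – 8 – 2 has 4 edges.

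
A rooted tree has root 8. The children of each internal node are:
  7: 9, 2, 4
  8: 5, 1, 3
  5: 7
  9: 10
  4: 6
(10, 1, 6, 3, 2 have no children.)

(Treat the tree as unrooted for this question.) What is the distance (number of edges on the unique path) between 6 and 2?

3

6 - 4 - 7 - 2: 3 edges.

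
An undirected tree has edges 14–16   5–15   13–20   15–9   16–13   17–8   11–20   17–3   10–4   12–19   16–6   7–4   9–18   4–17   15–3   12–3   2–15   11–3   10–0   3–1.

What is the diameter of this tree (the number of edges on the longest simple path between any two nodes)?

A longest path is 6 – 16 – 13 – 20 – 11 – 3 – 17 – 4 – 10 – 0, with 9 edges.

9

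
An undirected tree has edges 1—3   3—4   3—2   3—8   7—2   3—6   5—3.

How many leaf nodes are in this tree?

6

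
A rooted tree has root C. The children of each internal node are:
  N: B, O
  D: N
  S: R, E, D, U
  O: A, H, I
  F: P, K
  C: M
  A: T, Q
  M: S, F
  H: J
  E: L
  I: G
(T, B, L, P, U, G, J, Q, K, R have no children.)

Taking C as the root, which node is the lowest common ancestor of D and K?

M

D's ancestor chain is D, S, M, C and K's is K, F, M, C; they first meet at M.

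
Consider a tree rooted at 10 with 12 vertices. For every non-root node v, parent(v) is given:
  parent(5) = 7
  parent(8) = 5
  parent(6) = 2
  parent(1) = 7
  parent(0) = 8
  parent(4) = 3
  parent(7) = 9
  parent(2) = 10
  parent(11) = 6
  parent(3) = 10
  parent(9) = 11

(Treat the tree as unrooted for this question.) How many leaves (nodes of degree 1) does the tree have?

3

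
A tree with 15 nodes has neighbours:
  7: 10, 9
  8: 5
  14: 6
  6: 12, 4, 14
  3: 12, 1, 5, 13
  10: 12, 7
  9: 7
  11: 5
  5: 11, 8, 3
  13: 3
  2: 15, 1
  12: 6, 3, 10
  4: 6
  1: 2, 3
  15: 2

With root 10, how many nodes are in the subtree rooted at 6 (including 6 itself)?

The subtree rooted at 6 contains: 6, 14, 4 — 3 nodes.

3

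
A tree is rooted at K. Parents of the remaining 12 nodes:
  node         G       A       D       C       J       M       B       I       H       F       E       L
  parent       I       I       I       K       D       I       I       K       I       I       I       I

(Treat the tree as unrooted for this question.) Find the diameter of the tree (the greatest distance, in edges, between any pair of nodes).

4

Starting from J, a farthest node is C at distance 4.
One longest path: J - D - I - K - C.
So the diameter is 4.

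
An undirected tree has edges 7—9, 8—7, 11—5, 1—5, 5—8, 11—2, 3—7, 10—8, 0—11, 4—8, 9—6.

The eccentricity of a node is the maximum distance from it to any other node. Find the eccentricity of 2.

The node farthest from 2 is 6, via 2-11-5-8-7-9-6 — 6 edges.

6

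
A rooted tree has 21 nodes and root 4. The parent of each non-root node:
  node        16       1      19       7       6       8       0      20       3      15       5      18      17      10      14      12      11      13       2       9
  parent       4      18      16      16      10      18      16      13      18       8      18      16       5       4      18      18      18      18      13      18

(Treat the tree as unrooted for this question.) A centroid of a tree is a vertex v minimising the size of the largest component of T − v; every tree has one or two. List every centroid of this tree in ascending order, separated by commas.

If 18 is removed the pieces have sizes 7, 3, 2, 2, 1, 1, 1, 1, 1, 1, all ≤ ⌊21/2⌋ = 10.
No neighbour of 18 does as well, so 18 is the unique centroid.

18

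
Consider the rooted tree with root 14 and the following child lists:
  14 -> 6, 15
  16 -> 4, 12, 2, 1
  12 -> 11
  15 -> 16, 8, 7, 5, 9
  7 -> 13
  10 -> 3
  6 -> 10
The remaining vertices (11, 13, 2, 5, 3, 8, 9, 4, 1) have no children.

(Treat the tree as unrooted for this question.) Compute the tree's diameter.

7

Starting from 3, a farthest node is 11 at distance 7.
One longest path: 3-10-6-14-15-16-12-11.
So the diameter is 7.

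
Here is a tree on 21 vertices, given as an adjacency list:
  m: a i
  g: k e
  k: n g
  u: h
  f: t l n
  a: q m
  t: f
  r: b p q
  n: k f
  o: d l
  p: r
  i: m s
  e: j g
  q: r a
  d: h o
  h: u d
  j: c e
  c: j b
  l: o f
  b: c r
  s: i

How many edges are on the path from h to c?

h - d - o - l - f - n - k - g - e - j - c: 10 edges.

10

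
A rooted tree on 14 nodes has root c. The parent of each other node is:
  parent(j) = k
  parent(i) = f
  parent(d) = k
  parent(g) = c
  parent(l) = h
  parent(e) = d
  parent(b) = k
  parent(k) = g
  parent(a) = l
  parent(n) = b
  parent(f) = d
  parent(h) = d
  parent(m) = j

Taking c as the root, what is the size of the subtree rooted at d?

7

d's subtree: {d, h, f, e, l, i, a}, size 7.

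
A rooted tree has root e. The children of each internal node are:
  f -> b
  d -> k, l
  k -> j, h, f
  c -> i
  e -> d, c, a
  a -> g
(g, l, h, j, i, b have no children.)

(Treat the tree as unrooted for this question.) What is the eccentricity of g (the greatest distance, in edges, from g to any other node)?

The node farthest from g is b, via g–a–e–d–k–f–b — 6 edges.

6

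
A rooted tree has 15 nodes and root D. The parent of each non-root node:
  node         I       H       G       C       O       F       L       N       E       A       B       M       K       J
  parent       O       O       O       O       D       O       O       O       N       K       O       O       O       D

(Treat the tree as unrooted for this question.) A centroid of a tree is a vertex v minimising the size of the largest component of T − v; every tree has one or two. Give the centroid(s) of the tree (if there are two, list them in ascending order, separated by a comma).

O

Delete O: the remaining components have sizes 2, 2, 2, 1, 1, 1, 1, 1, 1, 1, 1. Max 2 ≤ 7, so O is a centroid.
No neighbour of O does as well, so O is the unique centroid.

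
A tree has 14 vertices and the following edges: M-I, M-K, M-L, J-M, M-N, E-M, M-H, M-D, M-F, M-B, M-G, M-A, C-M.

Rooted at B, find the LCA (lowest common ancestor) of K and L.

M

K's ancestor chain is K, M, B and L's is L, M, B; they first meet at M.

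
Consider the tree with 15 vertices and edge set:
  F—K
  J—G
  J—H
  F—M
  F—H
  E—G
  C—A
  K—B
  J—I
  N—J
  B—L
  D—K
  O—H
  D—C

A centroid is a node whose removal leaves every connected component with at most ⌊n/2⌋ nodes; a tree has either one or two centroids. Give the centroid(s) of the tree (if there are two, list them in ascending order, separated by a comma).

Delete F: the remaining components have sizes 7, 6, 1. Max 7 ≤ 7, so F is a centroid.
No neighbour of F does as well, so F is the unique centroid.

F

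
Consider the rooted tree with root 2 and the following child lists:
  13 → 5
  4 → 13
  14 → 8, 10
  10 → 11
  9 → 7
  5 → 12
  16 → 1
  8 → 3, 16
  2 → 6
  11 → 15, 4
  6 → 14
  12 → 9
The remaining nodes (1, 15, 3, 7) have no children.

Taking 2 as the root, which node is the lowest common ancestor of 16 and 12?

14

16's ancestor chain is 16, 8, 14, 6, 2 and 12's is 12, 5, 13, 4, 11, 10, 14, 6, 2; they first meet at 14.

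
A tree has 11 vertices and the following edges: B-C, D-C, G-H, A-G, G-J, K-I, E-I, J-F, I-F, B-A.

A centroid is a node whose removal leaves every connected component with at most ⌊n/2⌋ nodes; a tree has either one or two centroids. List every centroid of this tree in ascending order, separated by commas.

G

If G is removed the pieces have sizes 5, 4, 1, all ≤ ⌊11/2⌋ = 5.
No neighbour of G does as well, so G is the unique centroid.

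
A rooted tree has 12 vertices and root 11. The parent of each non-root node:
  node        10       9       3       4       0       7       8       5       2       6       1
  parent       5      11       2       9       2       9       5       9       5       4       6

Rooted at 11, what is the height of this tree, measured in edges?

A deepest node is 3, reached by 11 – 9 – 5 – 2 – 3.
That path has 4 edges, so the height is 4.

4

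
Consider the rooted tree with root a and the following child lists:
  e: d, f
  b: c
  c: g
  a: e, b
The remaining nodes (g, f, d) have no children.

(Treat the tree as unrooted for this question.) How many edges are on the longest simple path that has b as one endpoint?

A farthest node from b is f (d also at distance 3).
The path b – a – e – f has 3 edges.

3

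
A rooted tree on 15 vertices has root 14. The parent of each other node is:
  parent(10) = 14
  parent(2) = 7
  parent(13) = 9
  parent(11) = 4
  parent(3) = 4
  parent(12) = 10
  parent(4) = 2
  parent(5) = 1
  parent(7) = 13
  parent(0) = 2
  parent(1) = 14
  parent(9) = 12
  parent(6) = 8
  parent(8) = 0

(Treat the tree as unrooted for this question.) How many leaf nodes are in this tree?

4

Degree-1 nodes: 3, 5, 6, 11 — 4 of them.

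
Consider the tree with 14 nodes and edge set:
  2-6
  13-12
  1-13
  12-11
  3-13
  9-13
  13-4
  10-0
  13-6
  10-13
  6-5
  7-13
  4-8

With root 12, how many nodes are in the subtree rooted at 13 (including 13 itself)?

12

The subtree rooted at 13 contains: 13, 4, 1, 6, 7, 10, 3, 9, 8, 5, 2, 0 — 12 nodes.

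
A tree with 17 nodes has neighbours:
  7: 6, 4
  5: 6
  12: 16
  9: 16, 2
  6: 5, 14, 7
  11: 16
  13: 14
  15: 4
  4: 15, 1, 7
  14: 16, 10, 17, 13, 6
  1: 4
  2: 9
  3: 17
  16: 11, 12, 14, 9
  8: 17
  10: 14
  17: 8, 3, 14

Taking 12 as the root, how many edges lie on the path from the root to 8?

Climbing from 8 to the root: 8 → 17 → 14 → 16 → 12. That's 4 steps.

4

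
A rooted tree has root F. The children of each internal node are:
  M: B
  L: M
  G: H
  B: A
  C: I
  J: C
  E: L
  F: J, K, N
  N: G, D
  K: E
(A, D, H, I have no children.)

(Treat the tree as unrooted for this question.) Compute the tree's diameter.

9

Starting from I, a farthest node is A at distance 9.
One longest path: I - C - J - F - K - E - L - M - B - A.
So the diameter is 9.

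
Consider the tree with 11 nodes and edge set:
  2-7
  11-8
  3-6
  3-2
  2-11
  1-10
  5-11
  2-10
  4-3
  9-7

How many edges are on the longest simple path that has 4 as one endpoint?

4

A farthest node from 4 is 1 (8, 9, 5 also at distance 4).
The path 4 – 3 – 2 – 10 – 1 has 4 edges.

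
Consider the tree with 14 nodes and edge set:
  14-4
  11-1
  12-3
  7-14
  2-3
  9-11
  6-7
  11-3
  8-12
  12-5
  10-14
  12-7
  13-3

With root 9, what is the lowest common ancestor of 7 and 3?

3

Path 7→root: 7 12 3 11 9; path 3→root: 3 11 9.
First common node: 3.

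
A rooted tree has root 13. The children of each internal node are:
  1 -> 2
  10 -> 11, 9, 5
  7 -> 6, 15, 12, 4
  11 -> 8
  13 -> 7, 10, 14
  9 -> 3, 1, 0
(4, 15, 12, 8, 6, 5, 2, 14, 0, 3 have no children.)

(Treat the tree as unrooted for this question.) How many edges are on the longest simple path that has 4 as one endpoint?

The node farthest from 4 is 2, via 4-7-13-10-9-1-2 — 6 edges.

6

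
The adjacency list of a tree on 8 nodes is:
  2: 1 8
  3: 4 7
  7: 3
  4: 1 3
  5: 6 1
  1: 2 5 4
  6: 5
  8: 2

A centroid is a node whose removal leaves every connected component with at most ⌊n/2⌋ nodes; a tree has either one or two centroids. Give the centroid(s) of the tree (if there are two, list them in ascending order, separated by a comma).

1

If 1 is removed the pieces have sizes 3, 2, 2, all ≤ ⌊8/2⌋ = 4.
No neighbour of 1 does as well, so 1 is the unique centroid.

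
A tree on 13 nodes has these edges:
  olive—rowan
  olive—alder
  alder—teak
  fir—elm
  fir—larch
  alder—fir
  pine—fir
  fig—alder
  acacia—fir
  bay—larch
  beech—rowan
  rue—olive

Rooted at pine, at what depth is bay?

Path from pine to bay: pine → fir → larch → bay, which has 3 edges.

3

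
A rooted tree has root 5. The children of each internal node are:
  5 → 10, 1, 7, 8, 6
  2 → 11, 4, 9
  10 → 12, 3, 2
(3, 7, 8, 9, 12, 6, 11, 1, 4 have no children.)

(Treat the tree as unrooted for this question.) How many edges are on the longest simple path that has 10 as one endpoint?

2

A farthest node from 10 is 6 (11, 4, 1, 7, 9, 8 also at distance 2).
The path 10–5–6 has 2 edges.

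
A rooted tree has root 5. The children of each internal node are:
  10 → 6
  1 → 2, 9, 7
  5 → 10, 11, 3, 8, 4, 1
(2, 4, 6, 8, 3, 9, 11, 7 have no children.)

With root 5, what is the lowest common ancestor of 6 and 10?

Ancestors of 6 (toward the root): 6, 10, 5.
Ancestors of 10: 10, 5.
The deepest node appearing in both lists is 10.

10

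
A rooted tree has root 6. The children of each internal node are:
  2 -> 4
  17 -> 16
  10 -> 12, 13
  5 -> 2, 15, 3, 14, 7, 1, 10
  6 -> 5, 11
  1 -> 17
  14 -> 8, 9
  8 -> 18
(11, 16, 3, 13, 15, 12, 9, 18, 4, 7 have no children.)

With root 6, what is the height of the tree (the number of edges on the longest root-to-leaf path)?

4

18 sits deepest: 6 → 5 → 14 → 8 → 18 — 4 edges from the root.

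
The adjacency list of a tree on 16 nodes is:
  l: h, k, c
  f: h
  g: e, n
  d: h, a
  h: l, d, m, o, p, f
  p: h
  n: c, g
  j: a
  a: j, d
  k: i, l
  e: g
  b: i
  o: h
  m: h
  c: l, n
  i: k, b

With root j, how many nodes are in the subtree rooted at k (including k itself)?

3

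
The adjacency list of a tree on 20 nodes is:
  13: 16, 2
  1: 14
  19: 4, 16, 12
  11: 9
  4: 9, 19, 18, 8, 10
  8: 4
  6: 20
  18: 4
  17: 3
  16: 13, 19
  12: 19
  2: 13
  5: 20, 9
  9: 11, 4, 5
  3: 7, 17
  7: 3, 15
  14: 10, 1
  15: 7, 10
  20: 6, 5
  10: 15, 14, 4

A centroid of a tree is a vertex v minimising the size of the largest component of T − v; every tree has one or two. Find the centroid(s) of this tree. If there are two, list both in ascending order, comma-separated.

4

Delete 4: the remaining components have sizes 7, 5, 5, 1, 1. Max 7 ≤ 10, so 4 is a centroid.
Every other node leaves some component of size > 10, so the centroid is unique.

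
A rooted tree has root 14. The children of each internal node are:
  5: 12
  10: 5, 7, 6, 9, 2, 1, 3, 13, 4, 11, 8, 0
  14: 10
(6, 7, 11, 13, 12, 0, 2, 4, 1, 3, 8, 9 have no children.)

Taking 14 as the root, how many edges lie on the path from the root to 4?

2

14 → 10 → 4 — 2 edges.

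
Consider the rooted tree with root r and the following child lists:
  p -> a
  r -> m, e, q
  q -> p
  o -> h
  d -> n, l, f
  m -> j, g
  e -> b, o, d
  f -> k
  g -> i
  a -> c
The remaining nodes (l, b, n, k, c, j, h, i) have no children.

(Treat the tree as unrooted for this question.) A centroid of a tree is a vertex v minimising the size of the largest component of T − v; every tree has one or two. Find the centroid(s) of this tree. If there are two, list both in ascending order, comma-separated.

If r is removed the pieces have sizes 9, 4, 4, all ≤ ⌊18/2⌋ = 9.
Its neighbour e also leaves a largest component of size 9, so both are centroids.

e, r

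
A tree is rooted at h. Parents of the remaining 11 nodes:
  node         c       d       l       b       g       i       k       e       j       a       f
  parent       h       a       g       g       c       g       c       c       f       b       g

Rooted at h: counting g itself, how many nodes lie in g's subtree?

g's subtree: {g, f, i, b, l, j, a, d}, size 8.

8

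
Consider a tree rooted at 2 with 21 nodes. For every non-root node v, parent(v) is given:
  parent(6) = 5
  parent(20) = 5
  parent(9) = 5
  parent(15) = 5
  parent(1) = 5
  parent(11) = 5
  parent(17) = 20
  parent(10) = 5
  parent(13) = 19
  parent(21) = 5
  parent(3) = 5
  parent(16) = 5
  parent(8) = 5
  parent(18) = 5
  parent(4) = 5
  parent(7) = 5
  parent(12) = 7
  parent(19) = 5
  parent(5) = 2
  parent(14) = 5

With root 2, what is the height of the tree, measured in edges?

The longest root-to-leaf path is 2 – 5 – 20 – 17 (3 edges).

3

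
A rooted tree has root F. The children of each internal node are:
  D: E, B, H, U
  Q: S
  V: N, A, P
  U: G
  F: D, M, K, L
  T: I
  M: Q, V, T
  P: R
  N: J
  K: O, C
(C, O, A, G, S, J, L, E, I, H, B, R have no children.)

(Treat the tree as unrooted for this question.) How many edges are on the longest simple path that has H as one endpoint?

The node farthest from H is R (J also at distance 6), via H-D-F-M-V-P-R — 6 edges.

6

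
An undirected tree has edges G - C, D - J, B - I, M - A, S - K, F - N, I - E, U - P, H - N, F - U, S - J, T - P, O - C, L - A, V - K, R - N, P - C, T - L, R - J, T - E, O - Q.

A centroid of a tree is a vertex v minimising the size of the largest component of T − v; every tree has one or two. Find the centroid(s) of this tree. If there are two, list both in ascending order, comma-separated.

If P is removed the pieces have sizes 10, 7, 4, all ≤ ⌊22/2⌋ = 11.
No neighbour of P does as well, so P is the unique centroid.

P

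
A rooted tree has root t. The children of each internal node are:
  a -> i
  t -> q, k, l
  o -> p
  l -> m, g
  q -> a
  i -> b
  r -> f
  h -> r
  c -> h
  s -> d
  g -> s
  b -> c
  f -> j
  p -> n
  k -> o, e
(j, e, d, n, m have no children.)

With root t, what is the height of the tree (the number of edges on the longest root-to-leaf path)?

9

The longest root-to-leaf path is t → q → a → i → b → c → h → r → f → j (9 edges).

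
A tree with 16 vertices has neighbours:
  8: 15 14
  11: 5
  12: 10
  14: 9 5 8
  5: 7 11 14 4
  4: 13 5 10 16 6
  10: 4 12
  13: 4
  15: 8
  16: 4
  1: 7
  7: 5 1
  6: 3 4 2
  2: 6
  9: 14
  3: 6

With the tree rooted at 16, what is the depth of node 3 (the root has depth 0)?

16 – 4 – 6 – 3 — 3 edges.

3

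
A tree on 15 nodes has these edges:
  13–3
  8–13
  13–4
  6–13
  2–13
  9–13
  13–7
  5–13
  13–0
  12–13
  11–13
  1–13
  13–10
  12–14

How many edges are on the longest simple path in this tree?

BFS from 14 reaches 6 last, at distance 3; BFS from 6 confirms no node is farther.
Path: 14–12–13–6.

3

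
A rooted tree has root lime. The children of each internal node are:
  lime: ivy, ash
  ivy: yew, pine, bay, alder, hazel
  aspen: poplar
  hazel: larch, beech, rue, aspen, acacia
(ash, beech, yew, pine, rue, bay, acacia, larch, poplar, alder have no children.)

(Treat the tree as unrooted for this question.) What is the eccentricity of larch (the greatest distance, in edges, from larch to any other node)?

4

Distances from larch peak at 4, attained at ash.
larch-hazel-ivy-lime-ash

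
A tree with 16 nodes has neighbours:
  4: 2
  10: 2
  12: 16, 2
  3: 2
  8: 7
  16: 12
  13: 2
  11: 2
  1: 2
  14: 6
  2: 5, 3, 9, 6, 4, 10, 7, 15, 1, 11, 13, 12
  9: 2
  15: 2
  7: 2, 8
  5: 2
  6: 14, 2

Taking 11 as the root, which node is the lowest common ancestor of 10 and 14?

Ancestors of 10 (toward the root): 10, 2, 11.
Ancestors of 14: 14, 6, 2, 11.
The deepest node appearing in both lists is 2.

2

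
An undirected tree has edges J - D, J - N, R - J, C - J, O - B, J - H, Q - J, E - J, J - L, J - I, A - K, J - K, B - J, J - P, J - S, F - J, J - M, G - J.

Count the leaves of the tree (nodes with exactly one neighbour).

16

Exactly 16 nodes have a single neighbour: A, C, D, E, F, G, H, I, L, M, N, O, P, Q, R, S.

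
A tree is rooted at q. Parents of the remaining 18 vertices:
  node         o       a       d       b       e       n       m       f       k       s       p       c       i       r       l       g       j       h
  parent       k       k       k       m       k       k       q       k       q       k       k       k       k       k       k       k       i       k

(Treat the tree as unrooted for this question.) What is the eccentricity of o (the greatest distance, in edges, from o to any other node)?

The node farthest from o is b, via o–k–q–m–b — 4 edges.

4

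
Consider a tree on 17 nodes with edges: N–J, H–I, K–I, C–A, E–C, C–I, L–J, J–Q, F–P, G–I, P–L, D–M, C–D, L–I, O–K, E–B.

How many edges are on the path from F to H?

Walking from F: F–P–L–I–H. Length 4.

4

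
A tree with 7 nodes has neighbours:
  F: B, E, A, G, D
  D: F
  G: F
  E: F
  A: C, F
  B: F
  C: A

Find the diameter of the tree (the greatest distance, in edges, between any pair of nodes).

3

BFS from G reaches C last, at distance 3; BFS from C confirms no node is farther.
Path: G-F-A-C.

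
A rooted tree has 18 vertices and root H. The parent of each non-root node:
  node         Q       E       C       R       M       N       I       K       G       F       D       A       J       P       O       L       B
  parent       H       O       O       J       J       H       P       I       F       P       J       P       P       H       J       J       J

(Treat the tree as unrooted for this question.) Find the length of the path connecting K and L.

The path is K–I–P–J–L, which has 4 edges.

4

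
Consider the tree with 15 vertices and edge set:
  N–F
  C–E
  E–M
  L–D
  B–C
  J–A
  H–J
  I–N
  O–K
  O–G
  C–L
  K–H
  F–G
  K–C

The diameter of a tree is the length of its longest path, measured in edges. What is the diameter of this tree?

8

Starting from I, a farthest node is D at distance 8.
One longest path: I – N – F – G – O – K – C – L – D.
So the diameter is 8.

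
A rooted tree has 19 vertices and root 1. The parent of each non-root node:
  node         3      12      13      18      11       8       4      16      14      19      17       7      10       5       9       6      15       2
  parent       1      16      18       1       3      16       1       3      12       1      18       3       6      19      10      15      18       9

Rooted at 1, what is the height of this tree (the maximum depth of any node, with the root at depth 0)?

A deepest node is 2, reached by 1-18-15-6-10-9-2.
That path has 6 edges, so the height is 6.

6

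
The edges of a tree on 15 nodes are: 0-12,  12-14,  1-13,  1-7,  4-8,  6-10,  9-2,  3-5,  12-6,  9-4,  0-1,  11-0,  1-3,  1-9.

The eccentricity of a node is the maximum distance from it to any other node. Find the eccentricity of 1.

A farthest node from 1 is 10.
The path 1 – 0 – 12 – 6 – 10 has 4 edges.

4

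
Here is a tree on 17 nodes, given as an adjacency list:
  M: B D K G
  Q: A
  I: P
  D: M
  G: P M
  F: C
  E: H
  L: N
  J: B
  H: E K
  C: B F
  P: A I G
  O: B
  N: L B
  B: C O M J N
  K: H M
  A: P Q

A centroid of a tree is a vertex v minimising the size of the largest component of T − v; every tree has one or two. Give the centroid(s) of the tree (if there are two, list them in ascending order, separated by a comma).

M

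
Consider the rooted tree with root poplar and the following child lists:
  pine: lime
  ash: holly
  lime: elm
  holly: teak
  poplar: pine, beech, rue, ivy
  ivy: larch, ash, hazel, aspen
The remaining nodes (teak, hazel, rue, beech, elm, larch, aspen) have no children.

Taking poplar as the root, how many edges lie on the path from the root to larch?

2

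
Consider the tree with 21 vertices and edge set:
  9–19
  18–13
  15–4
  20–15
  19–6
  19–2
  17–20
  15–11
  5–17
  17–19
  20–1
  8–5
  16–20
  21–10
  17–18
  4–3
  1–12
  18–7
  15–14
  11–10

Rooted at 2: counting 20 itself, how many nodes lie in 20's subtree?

11

20's subtree: {20, 1, 16, 15, 12, 14, 11, 4, 10, 3, 21}, size 11.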